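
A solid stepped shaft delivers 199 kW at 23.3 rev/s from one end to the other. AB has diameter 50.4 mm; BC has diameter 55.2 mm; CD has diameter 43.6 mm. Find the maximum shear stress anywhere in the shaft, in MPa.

83.5 MPa

ω = 2π·23.3 = 146.4 rad/s, so T = P/ω = 199×10³ / 146.4 = 1359 N·m.
Under the same torque, τ_max = 16T/(πd³) is largest where d is smallest — segment CD (d = 43.6 mm).
τ_max = 16·1359/(π·(0.0436)³) = 8.353×10^7 Pa.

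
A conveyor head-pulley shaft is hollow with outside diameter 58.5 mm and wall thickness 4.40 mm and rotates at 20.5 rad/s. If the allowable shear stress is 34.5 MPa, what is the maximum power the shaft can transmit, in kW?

J = π(d_o⁴ − d_i⁴)/32 = π(0.0585⁴ − 0.0497⁴)/32 = 5.508×10^-7 m⁴.
T_max = τ_allow·J/r = 3.45×10^7 × 5.508×10^-7 / 0.0293 = 649.7 N·m.
ω = 20.5 rad/s, so P_max = T_max·ω = 1.332×10^4 W.

13.3 kW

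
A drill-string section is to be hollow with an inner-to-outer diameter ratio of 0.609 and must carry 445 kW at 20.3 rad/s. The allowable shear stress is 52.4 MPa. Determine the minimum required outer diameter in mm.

ω = 20.3 rad/s, so T = P/ω = 445×10³ / 20.30 = 21920 N·m.
For a hollow shaft with d_i/d_o = 0.609: τ_max = 16T/(π d_o³ (1−k⁴)), so d_o = [16T/(π τ_allow (1−k⁴))]^(1/3) = [16·21920/(π·5.24×10^7·0.8624)]^(1/3) = 0.1352 m.

135 mm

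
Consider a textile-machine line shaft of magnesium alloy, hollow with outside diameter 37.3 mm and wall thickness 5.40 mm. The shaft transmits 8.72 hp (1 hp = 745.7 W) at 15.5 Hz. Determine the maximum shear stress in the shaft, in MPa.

8.79 MPa

ω = 2π·15.5 = 97.39 rad/s, so T = P/ω = 8.72×745.7 / 97.39 = 66.77 N·m.
J = π(d_o⁴ − d_i⁴)/32 = π(0.0373⁴ − 0.0265⁴)/32 = 1.416×10^-7 m⁴.
τ_max = T·r/J = 66.77 × 0.0186 / 1.416×10^-7 = 8.793×10^6 Pa.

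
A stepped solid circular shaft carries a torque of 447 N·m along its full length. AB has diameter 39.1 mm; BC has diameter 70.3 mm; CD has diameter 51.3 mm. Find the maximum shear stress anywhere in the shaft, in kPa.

38100 kPa

Under the same torque, τ_max = 16T/(πd³) is largest where d is smallest — segment AB (d = 39.1 mm).
τ_max = 16·447.0/(π·(0.0391)³) = 3.808×10^7 Pa.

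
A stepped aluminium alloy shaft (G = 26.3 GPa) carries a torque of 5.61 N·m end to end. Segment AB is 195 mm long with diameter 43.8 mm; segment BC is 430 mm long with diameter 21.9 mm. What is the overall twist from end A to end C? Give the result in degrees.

0.239°

J_AB = π(0.0438)⁴/32 = 3.61×10^-7 m⁴; J_BC = π(0.0219)⁴/32 = 2.26×10^-8 m⁴.
θ = (T/G)·Σ L_i/J_i = (5.610/26.3×10⁹)·(0.195/3.61×10^-7 + 0.430/2.26×10^-8) = 4.177×10^-3 rad.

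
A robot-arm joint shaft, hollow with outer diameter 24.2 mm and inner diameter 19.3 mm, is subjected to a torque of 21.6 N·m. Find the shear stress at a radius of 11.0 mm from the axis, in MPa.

11.9 MPa

J = π(d_o⁴ − d_i⁴)/32 = π(0.0242⁴ − 0.0193⁴)/32 = 2.005×10^-8 m⁴.
Shear stress varies linearly with radius: τ = T·r/J = 21.60 × 0.0110 / 2.005×10^-8 = 1.185×10^7 Pa.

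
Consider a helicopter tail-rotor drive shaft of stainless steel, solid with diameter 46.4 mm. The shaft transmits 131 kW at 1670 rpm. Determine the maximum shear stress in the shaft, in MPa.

ω = 2π·1670/60 = 174.9 rad/s, so T = P/ω = 131×10³ / 174.9 = 749.1 N·m.
J = πd⁴/32 = π(0.0464)⁴/32 = 4.551×10^-7 m⁴.
τ_max = T·r/J = 749.1 × 0.0232 / 4.551×10^-7 = 3.819×10^7 Pa.

38.2 MPa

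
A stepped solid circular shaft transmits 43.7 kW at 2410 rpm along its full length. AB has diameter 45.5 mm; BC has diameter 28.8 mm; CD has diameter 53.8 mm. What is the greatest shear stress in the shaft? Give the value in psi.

5350 psi

ω = 2π·2410/60 = 252.4 rad/s, so T = P/ω = 43.7×10³ / 252.4 = 173.2 N·m.
Under the same torque, τ_max = 16T/(πd³) is largest where d is smallest — segment BC (d = 28.8 mm).
τ_max = 16·173.2/(π·(0.0288)³) = 3.692×10^7 Pa.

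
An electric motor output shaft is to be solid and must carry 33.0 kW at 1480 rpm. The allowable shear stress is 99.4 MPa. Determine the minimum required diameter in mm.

22.2 mm

ω = 2π·1480/60 = 155.0 rad/s, so T = P/ω = 33.0×10³ / 155.0 = 212.9 N·m.
For a solid shaft τ_max = 16T/(πd³), so d = (16T/(π τ_allow))^(1/3) = (16·212.9/(π·9.94×10^7))^(1/3) = 0.02218 m.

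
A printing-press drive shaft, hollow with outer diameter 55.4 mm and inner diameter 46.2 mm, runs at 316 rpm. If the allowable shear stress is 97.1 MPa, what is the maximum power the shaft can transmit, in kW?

55.4 kW

J = π(d_o⁴ − d_i⁴)/32 = π(0.0554⁴ − 0.0462⁴)/32 = 4.775×10^-7 m⁴.
T_max = τ_allow·J/r = 9.71×10^7 × 4.775×10^-7 / 0.0277 = 1674 N·m.
ω = 2π·316/60 = 33.09 rad/s, so P_max = T_max·ω = 5.539×10^4 W.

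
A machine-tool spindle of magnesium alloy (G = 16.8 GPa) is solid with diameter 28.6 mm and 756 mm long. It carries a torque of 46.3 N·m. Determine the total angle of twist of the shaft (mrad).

31.7 mrad

J = πd⁴/32 = π(0.0286)⁴/32 = 6.568×10^-8 m⁴.
θ = T·L/(G·J) = 46.30 × 0.756 / (16.8×10⁹ × 6.568×10^-8) = 0.03172 rad.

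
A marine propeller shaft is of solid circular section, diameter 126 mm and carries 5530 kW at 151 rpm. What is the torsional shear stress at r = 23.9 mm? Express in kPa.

ω = 2π·151/60 = 15.81 rad/s, so T = P/ω = 5530×10³ / 15.81 = 349700 N·m.
J = πd⁴/32 = π(0.126)⁴/32 = 2.474×10^-5 m⁴.
Shear stress varies linearly with radius: τ = T·r/J = 349700 × 0.0239 / 2.474×10^-5 = 3.378×10^8 Pa.

338000 kPa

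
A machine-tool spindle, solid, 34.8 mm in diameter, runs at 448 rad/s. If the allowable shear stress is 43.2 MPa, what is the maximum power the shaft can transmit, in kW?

J = πd⁴/32 = π(0.0348)⁴/32 = 1.440×10^-7 m⁴.
T_max = τ_allow·J/r = 4.32×10^7 × 1.440×10^-7 / 0.0174 = 357.5 N·m.
ω = 448 rad/s, so P_max = T_max·ω = 1.602×10^5 W.

160 kW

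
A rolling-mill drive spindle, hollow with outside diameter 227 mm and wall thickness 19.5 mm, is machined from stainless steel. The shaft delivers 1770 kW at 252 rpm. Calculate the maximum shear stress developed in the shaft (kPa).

55100 kPa

ω = 2π·252/60 = 26.39 rad/s, so T = P/ω = 1770×10³ / 26.39 = 67070 N·m.
J = π(d_o⁴ − d_i⁴)/32 = π(0.227⁴ − 0.188⁴)/32 = 1.380×10^-4 m⁴.
τ_max = T·r/J = 67070 × 0.114 / 1.380×10^-4 = 5.515×10^7 Pa.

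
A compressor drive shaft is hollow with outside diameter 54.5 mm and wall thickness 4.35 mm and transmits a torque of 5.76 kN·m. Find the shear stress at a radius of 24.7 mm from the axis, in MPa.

328 MPa

J = π(d_o⁴ − d_i⁴)/32 = π(0.0545⁴ − 0.0458⁴)/32 = 4.342×10^-7 m⁴.
Shear stress varies linearly with radius: τ = T·r/J = 5760 × 0.0247 / 4.342×10^-7 = 3.277×10^8 Pa.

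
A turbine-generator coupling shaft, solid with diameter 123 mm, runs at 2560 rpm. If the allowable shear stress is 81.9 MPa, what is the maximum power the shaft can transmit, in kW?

J = πd⁴/32 = π(0.123)⁴/32 = 2.247×10^-5 m⁴.
T_max = τ_allow·J/r = 8.19×10^7 × 2.247×10^-5 / 0.0615 = 29920 N·m.
ω = 2π·2560/60 = 268.1 rad/s, so P_max = T_max·ω = 8.022×10^6 W.

8020 kW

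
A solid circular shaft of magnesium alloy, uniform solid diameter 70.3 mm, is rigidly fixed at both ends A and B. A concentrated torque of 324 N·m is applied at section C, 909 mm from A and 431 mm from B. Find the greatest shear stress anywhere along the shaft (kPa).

With uniform GJ and both ends fixed, compatibility θ_AC = θ_CB gives T_A·a = T_B·b, together with T_A + T_B = T₀.
T_A = T₀·b/(a+b) = 324.0·431/1340 = 104.2 N·m; T_B = 219.8 N·m.
τ in each portion: τ_AC = 1.53×10^6 Pa, τ_CB = 3.22×10^6 Pa; maximum is in CB.
τ_max = T_CB·r/J = 219.8·0.0352/2.40×10^-6 = 3.222×10^6 Pa.

3220 kPa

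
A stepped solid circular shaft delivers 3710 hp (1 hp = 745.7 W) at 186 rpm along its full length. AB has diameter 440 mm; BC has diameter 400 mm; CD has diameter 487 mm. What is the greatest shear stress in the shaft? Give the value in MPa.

ω = 2π·186/60 = 19.48 rad/s, so T = P/ω = 3710×745.7 / 19.48 = 142000 N·m.
Under the same torque, τ_max = 16T/(πd³) is largest where d is smallest — segment BC (d = 400 mm).
τ_max = 16·142000/(π·(0.400)³) = 1.130×10^7 Pa.

11.3 MPa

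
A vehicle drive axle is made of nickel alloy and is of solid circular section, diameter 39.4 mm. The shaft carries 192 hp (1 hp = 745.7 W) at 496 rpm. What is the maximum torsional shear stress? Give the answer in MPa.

ω = 2π·496/60 = 51.94 rad/s, so T = P/ω = 192×745.7 / 51.94 = 2756 N·m.
J = πd⁴/32 = π(0.0394)⁴/32 = 2.366×10^-7 m⁴.
τ_max = T·r/J = 2756 × 0.0197 / 2.366×10^-7 = 2.295×10^8 Pa.

230 MPa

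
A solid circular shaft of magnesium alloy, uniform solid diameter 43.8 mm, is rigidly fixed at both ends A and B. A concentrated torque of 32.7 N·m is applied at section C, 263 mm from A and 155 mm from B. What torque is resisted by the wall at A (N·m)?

With uniform GJ and both ends fixed, compatibility θ_AC = θ_CB gives T_A·a = T_B·b, together with T_A + T_B = T₀.
T_A = T₀·b/(a+b) = 32.70·155/418.0 = 12.13 N·m; T_B = 20.57 N·m.

12.1 N·m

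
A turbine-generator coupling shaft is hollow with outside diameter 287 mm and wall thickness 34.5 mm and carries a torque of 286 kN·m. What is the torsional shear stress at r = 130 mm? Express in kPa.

J = π(d_o⁴ − d_i⁴)/32 = π(0.287⁴ − 0.218⁴)/32 = 4.444×10^-4 m⁴.
Shear stress varies linearly with radius: τ = T·r/J = 286000 × 0.130 / 4.444×10^-4 = 8.367×10^7 Pa.

83700 kPa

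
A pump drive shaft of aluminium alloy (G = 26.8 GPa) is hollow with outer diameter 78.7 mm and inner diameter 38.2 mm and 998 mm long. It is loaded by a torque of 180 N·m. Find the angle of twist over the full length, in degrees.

J = π(d_o⁴ − d_i⁴)/32 = π(0.0787⁴ − 0.0382⁴)/32 = 3.557×10^-6 m⁴.
θ = T·L/(G·J) = 180.0 × 0.998 / (26.8×10⁹ × 3.557×10^-6) = 1.884×10^-3 rad.

0.108°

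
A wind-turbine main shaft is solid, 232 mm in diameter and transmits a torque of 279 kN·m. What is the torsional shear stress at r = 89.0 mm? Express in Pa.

8.73e7 Pa

J = πd⁴/32 = π(0.232)⁴/32 = 2.844×10^-4 m⁴.
Shear stress varies linearly with radius: τ = T·r/J = 279000 × 0.0890 / 2.844×10^-4 = 8.731×10^7 Pa.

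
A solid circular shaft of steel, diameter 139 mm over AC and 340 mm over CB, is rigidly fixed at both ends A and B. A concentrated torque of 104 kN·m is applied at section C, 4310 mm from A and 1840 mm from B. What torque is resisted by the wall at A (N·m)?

Compatibility: T_A·a/J_AC = T_B·b/J_CB with T_A + T_B = T₀.
J_AC = 3.66×10^-5 m⁴, J_CB = 1.31×10^-3 m⁴, so T_A = T₀·(J_AC/a)/((J_AC/a)+(J_CB/b)) = 1226 N·m, T_B = 102800 N·m.

1230 N·m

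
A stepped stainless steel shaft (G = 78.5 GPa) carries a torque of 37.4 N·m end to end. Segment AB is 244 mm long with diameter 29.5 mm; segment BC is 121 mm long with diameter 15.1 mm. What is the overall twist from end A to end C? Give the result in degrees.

J_AB = π(0.0295)⁴/32 = 7.44×10^-8 m⁴; J_BC = π(0.0151)⁴/32 = 5.10×10^-9 m⁴.
θ = (T/G)·Σ L_i/J_i = (37.40/78.5×10⁹)·(0.244/7.44×10^-8 + 0.121/5.10×10^-9) = 0.01286 rad.

0.737°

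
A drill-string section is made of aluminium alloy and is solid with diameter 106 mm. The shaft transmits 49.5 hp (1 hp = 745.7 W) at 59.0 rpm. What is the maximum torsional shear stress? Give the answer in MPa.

25.5 MPa

ω = 2π·59.0/60 = 6.178 rad/s, so T = P/ω = 49.5×745.7 / 6.178 = 5974 N·m.
J = πd⁴/32 = π(0.106)⁴/32 = 1.239×10^-5 m⁴.
τ_max = T·r/J = 5974 × 0.0530 / 1.239×10^-5 = 2.555×10^7 Pa.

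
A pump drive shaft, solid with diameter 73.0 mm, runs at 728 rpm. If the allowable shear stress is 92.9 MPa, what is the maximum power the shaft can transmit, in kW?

541 kW

J = πd⁴/32 = π(0.0730)⁴/32 = 2.788×10^-6 m⁴.
T_max = τ_allow·J/r = 9.29×10^7 × 2.788×10^-6 / 0.0365 = 7096 N·m.
ω = 2π·728/60 = 76.24 rad/s, so P_max = T_max·ω = 5.410×10^5 W.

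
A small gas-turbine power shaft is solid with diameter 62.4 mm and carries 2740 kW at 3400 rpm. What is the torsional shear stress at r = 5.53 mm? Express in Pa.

ω = 2π·3400/60 = 356.0 rad/s, so T = P/ω = 2740×10³ / 356.0 = 7696 N·m.
J = πd⁴/32 = π(0.0624)⁴/32 = 1.488×10^-6 m⁴.
Shear stress varies linearly with radius: τ = T·r/J = 7696 × 0.00553 / 1.488×10^-6 = 2.859×10^7 Pa.

2.86e7 Pa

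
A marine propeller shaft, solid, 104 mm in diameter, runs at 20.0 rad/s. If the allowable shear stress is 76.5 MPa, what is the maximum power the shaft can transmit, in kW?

J = πd⁴/32 = π(0.104)⁴/32 = 1.149×10^-5 m⁴.
T_max = τ_allow·J/r = 7.65×10^7 × 1.149×10^-5 / 0.0520 = 16900 N·m.
ω = 20.0 rad/s, so P_max = T_max·ω = 3.379×10^5 W.

338 kW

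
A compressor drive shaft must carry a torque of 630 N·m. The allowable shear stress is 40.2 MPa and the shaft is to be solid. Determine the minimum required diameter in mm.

43.1 mm

For a solid shaft τ_max = 16T/(πd³), so d = (16T/(π τ_allow))^(1/3) = (16·630.0/(π·4.02×10^7))^(1/3) = 0.04306 m.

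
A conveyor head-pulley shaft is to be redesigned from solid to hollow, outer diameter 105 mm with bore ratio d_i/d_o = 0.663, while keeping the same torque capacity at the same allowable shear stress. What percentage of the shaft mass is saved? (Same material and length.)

35.3 %

Equal τ_max and T ⇒ the solid shaft needs d_s³ = d_o³(1−k⁴), so d_s = 105·(1−0.663⁴)^(1/3) = 97.75 mm.
Area ratio A_h/A_s = d_o²(1−k²)/d_s² = (1−k²)/(1−k⁴)^(2/3) = 0.6467.
Mass saving = 1 − 0.6467 = 35.3 %.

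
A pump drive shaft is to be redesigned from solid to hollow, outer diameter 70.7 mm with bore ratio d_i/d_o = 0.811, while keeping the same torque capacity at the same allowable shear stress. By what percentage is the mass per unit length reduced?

Equal τ_max and T ⇒ the solid shaft needs d_s³ = d_o³(1−k⁴), so d_s = 70.7·(1−0.811⁴)^(1/3) = 58.53 mm.
Area ratio A_h/A_s = d_o²(1−k²)/d_s² = (1−k²)/(1−k⁴)^(2/3) = 0.4994.
Mass saving = 1 − 0.4994 = 50.1 %.

50.1 %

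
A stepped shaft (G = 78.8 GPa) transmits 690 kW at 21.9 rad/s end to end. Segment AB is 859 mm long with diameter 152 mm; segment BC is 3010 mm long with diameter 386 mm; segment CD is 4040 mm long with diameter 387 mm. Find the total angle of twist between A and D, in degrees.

ω = 21.9 rad/s, so T = P/ω = 690×10³ / 21.90 = 31510 N·m.
J_AB = π(0.152)⁴/32 = 5.24×10^-5 m⁴; J_BC = π(0.386)⁴/32 = 2.18×10^-3 m⁴; J_CD = π(0.387)⁴/32 = 2.20×10^-3 m⁴.
θ = (T/G)·Σ L_i/J_i = (31510/78.8×10⁹)·(0.859/5.24×10^-5 + 3.01/2.18×10^-3 + 4.04/2.20×10^-3) = 7.840×10^-3 rad.

0.449°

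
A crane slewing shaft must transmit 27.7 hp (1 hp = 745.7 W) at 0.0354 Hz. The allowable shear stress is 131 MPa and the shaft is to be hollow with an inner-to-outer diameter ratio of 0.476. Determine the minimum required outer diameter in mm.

ω = 2π·0.0354 = 0.2224 rad/s, so T = P/ω = 27.7×745.7 / 0.2224 = 92870 N·m.
For a hollow shaft with d_i/d_o = 0.476: τ_max = 16T/(π d_o³ (1−k⁴)), so d_o = [16T/(π τ_allow (1−k⁴))]^(1/3) = [16·92870/(π·1.31×10^8·0.9487)]^(1/3) = 0.1561 m.

156 mm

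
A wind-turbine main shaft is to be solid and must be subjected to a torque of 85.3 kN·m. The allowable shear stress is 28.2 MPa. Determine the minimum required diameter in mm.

For a solid shaft τ_max = 16T/(πd³), so d = (16T/(π τ_allow))^(1/3) = (16·85300/(π·2.82×10^7))^(1/3) = 0.2488 m.

249 mm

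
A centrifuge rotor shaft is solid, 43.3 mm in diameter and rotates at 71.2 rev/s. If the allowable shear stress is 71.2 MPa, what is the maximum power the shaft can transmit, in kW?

J = πd⁴/32 = π(0.0433)⁴/32 = 3.451×10^-7 m⁴.
T_max = τ_allow·J/r = 7.12×10^7 × 3.451×10^-7 / 0.0216 = 1135 N·m.
ω = 2π·71.2 = 447.4 rad/s, so P_max = T_max·ω = 5.077×10^5 W.

508 kW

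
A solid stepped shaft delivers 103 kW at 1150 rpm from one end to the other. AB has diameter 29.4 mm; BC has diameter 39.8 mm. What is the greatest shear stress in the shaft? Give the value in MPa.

171 MPa

ω = 2π·1150/60 = 120.4 rad/s, so T = P/ω = 103×10³ / 120.4 = 855.3 N·m.
Under the same torque, τ_max = 16T/(πd³) is largest where d is smallest — segment AB (d = 29.4 mm).
τ_max = 16·855.3/(π·(0.0294)³) = 1.714×10^8 Pa.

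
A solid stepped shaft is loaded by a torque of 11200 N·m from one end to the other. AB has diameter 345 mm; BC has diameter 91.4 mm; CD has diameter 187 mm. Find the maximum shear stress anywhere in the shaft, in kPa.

Under the same torque, τ_max = 16T/(πd³) is largest where d is smallest — segment BC (d = 91.4 mm).
τ_max = 16·11200/(π·(0.0914)³) = 7.470×10^7 Pa.

74700 kPa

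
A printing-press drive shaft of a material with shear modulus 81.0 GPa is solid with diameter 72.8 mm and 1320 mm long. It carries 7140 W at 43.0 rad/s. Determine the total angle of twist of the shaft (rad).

9.81e-4 rad

ω = 43.0 rad/s, so T = P/ω = 7140 / 43.00 = 166.0 N·m.
J = πd⁴/32 = π(0.0728)⁴/32 = 2.758×10^-6 m⁴.
θ = T·L/(G·J) = 166.0 × 1.32 / (81.0×10⁹ × 2.758×10^-6) = 9.813×10^-4 rad.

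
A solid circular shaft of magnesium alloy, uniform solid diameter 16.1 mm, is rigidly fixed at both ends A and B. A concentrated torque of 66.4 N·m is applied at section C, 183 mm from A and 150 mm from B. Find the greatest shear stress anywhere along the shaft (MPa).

44.5 MPa

With uniform GJ and both ends fixed, compatibility θ_AC = θ_CB gives T_A·a = T_B·b, together with T_A + T_B = T₀.
T_A = T₀·b/(a+b) = 66.40·150/333.0 = 29.91 N·m; T_B = 36.49 N·m.
τ in each portion: τ_AC = 3.65×10^7 Pa, τ_CB = 4.45×10^7 Pa; maximum is in CB.
τ_max = T_CB·r/J = 36.49·0.00805/6.60×10^-9 = 4.453×10^7 Pa.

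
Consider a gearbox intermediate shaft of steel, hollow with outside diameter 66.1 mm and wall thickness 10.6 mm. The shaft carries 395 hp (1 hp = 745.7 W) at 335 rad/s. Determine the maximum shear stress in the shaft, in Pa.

ω = 335 rad/s, so T = P/ω = 395×745.7 / 335.0 = 879.3 N·m.
J = π(d_o⁴ − d_i⁴)/32 = π(0.0661⁴ − 0.0449⁴)/32 = 1.475×10^-6 m⁴.
τ_max = T·r/J = 879.3 × 0.0330 / 1.475×10^-6 = 1.970×10^7 Pa.

1.97e7 Pa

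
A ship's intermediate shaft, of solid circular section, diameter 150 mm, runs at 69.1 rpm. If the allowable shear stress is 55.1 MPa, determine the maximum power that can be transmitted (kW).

J = πd⁴/32 = π(0.150)⁴/32 = 4.970×10^-5 m⁴.
T_max = τ_allow·J/r = 5.51×10^7 × 4.970×10^-5 / 0.0750 = 36510 N·m.
ω = 2π·69.1/60 = 7.236 rad/s, so P_max = T_max·ω = 2.642×10^5 W.

264 kW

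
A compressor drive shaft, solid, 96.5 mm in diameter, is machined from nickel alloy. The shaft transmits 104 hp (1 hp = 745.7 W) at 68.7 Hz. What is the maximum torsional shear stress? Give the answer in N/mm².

1.02 N/mm²

ω = 2π·68.7 = 431.7 rad/s, so T = P/ω = 104×745.7 / 431.7 = 179.7 N·m.
J = πd⁴/32 = π(0.0965)⁴/32 = 8.514×10^-6 m⁴.
τ_max = T·r/J = 179.7 × 0.0483 / 8.514×10^-6 = 1.018×10^6 Pa.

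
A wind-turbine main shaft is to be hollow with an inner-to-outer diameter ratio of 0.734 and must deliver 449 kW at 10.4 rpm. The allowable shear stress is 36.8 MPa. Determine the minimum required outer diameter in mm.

432 mm

ω = 2π·10.4/60 = 1.089 rad/s, so T = P/ω = 449×10³ / 1.089 = 412300 N·m.
For a hollow shaft with d_i/d_o = 0.734: τ_max = 16T/(π d_o³ (1−k⁴)), so d_o = [16T/(π τ_allow (1−k⁴))]^(1/3) = [16·412300/(π·3.68×10^7·0.7097)]^(1/3) = 0.4316 m.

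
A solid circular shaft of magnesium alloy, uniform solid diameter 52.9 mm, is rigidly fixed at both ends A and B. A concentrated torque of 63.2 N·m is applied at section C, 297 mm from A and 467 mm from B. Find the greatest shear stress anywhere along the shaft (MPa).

With uniform GJ and both ends fixed, compatibility θ_AC = θ_CB gives T_A·a = T_B·b, together with T_A + T_B = T₀.
T_A = T₀·b/(a+b) = 63.20·467/764.0 = 38.63 N·m; T_B = 24.57 N·m.
τ in each portion: τ_AC = 1.33×10^6 Pa, τ_CB = 8.45×10^5 Pa; maximum is in AC.
τ_max = T_AC·r/J = 38.63·0.0264/7.69×10^-7 = 1.329×10^6 Pa.

1.33 MPa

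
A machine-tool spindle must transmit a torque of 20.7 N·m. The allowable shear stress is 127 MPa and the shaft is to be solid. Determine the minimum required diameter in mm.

9.40 mm

For a solid shaft τ_max = 16T/(πd³), so d = (16T/(π τ_allow))^(1/3) = (16·20.70/(π·1.27×10^8))^(1/3) = 0.009398 m.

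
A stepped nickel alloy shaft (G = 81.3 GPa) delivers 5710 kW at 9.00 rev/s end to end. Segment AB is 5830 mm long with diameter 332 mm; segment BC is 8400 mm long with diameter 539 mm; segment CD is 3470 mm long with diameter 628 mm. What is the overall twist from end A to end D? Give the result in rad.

ω = 2π·9.00 = 56.55 rad/s, so T = P/ω = 5710×10³ / 56.55 = 101000 N·m.
J_AB = π(0.332)⁴/32 = 1.19×10^-3 m⁴; J_BC = π(0.539)⁴/32 = 8.29×10^-3 m⁴; J_CD = π(0.628)⁴/32 = 0.0153 m⁴.
θ = (T/G)·Σ L_i/J_i = (101000/81.3×10⁹)·(5.83/1.19×10^-3 + 8.40/8.29×10^-3 + 3.47/0.0153) = 7.612×10^-3 rad.

0.00761 rad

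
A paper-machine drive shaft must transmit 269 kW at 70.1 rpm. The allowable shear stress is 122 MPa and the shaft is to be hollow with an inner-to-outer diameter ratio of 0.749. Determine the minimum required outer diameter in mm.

ω = 2π·70.1/60 = 7.341 rad/s, so T = P/ω = 269×10³ / 7.341 = 36640 N·m.
For a hollow shaft with d_i/d_o = 0.749: τ_max = 16T/(π d_o³ (1−k⁴)), so d_o = [16T/(π τ_allow (1−k⁴))]^(1/3) = [16·36640/(π·1.22×10^8·0.6853)]^(1/3) = 0.1307 m.

131 mm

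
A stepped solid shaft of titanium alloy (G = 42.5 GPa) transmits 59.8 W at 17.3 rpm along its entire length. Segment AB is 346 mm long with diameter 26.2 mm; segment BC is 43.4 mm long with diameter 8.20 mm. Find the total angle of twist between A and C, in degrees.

4.68°

ω = 2π·17.3/60 = 1.812 rad/s, so T = P/ω = 59.8 / 1.812 = 33.01 N·m.
J_AB = π(0.0262)⁴/32 = 4.63×10^-8 m⁴; J_BC = π(0.00820)⁴/32 = 4.44×10^-10 m⁴.
θ = (T/G)·Σ L_i/J_i = (33.01/42.5×10⁹)·(0.346/4.63×10^-8 + 0.0434/4.44×10^-10) = 0.08175 rad.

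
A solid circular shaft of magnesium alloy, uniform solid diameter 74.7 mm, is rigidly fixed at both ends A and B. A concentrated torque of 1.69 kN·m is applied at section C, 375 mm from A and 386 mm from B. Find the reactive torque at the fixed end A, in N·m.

857 N·m

With uniform GJ and both ends fixed, compatibility θ_AC = θ_CB gives T_A·a = T_B·b, together with T_A + T_B = T₀.
T_A = T₀·b/(a+b) = 1690·386/761.0 = 857.2 N·m; T_B = 832.8 N·m.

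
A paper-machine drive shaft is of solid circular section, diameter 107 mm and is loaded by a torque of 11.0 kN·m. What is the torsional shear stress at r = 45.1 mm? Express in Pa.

J = πd⁴/32 = π(0.107)⁴/32 = 1.287×10^-5 m⁴.
Shear stress varies linearly with radius: τ = T·r/J = 11000 × 0.0451 / 1.287×10^-5 = 3.855×10^7 Pa.

3.86e7 Pa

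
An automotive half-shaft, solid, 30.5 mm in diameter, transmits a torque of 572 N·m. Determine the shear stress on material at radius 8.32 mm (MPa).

J = πd⁴/32 = π(0.0305)⁴/32 = 8.496×10^-8 m⁴.
Shear stress varies linearly with radius: τ = T·r/J = 572.0 × 0.00832 / 8.496×10^-8 = 5.602×10^7 Pa.

56.0 MPa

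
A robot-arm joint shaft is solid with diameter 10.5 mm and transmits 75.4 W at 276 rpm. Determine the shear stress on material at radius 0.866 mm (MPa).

1.89 MPa

ω = 2π·276/60 = 28.90 rad/s, so T = P/ω = 75.4 / 28.90 = 2.609 N·m.
J = πd⁴/32 = π(0.0105)⁴/32 = 1.193×10^-9 m⁴.
Shear stress varies linearly with radius: τ = T·r/J = 2.609 × 8.66e-4 / 1.193×10^-9 = 1.893×10^6 Pa.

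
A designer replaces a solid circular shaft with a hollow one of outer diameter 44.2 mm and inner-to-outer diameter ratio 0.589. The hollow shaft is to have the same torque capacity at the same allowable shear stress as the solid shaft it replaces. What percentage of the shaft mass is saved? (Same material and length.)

Equal τ_max and T ⇒ the solid shaft needs d_s³ = d_o³(1−k⁴), so d_s = 44.2·(1−0.589⁴)^(1/3) = 42.35 mm.
Area ratio A_h/A_s = d_o²(1−k²)/d_s² = (1−k²)/(1−k⁴)^(2/3) = 0.7114.
Mass saving = 1 − 0.7114 = 28.9 %.

28.9 %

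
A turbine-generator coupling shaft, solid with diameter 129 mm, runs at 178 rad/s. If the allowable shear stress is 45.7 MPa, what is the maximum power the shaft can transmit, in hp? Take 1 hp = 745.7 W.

4600 hp

J = πd⁴/32 = π(0.129)⁴/32 = 2.719×10^-5 m⁴.
T_max = τ_allow·J/r = 4.57×10^7 × 2.719×10^-5 / 0.0645 = 19260 N·m.
ω = 178 rad/s, so P_max = T_max·ω = 3.429×10^6 W.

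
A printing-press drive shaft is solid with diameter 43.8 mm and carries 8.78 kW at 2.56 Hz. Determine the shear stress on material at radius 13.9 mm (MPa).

ω = 2π·2.56 = 16.08 rad/s, so T = P/ω = 8.78×10³ / 16.08 = 545.9 N·m.
J = πd⁴/32 = π(0.0438)⁴/32 = 3.613×10^-7 m⁴.
Shear stress varies linearly with radius: τ = T·r/J = 545.9 × 0.0139 / 3.613×10^-7 = 2.100×10^7 Pa.

21.0 MPa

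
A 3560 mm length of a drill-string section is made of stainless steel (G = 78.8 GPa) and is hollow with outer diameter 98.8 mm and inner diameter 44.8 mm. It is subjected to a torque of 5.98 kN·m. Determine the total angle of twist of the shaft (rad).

J = π(d_o⁴ − d_i⁴)/32 = π(0.0988⁴ − 0.0448⁴)/32 = 8.959×10^-6 m⁴.
θ = T·L/(G·J) = 5980 × 3.56 / (78.8×10⁹ × 8.959×10^-6) = 0.03015 rad.

0.0302 rad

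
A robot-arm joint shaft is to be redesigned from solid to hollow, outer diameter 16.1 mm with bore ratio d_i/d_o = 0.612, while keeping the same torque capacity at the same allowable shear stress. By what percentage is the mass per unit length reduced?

Equal τ_max and T ⇒ the solid shaft needs d_s³ = d_o³(1−k⁴), so d_s = 16.1·(1−0.612⁴)^(1/3) = 15.31 mm.
Area ratio A_h/A_s = d_o²(1−k²)/d_s² = (1−k²)/(1−k⁴)^(2/3) = 0.6918.
Mass saving = 1 − 0.6918 = 30.8 %.

30.8 %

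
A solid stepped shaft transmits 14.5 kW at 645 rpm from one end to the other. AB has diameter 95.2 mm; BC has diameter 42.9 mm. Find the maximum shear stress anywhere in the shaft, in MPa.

13.8 MPa

ω = 2π·645/60 = 67.54 rad/s, so T = P/ω = 14.5×10³ / 67.54 = 214.7 N·m.
Under the same torque, τ_max = 16T/(πd³) is largest where d is smallest — segment BC (d = 42.9 mm).
τ_max = 16·214.7/(π·(0.0429)³) = 1.385×10^7 Pa.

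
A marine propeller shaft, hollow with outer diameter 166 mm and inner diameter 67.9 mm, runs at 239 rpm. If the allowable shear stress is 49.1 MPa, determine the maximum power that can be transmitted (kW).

J = π(d_o⁴ − d_i⁴)/32 = π(0.166⁴ − 0.0679⁴)/32 = 7.246×10^-5 m⁴.
T_max = τ_allow·J/r = 4.91×10^7 × 7.246×10^-5 / 0.0830 = 42870 N·m.
ω = 2π·239/60 = 25.03 rad/s, so P_max = T_max·ω = 1.073×10^6 W.

1070 kW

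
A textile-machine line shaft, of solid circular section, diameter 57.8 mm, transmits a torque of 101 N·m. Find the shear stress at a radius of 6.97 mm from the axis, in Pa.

J = πd⁴/32 = π(0.0578)⁴/32 = 1.096×10^-6 m⁴.
Shear stress varies linearly with radius: τ = T·r/J = 101.0 × 0.00697 / 1.096×10^-6 = 6.425×10^5 Pa.

642000 Pa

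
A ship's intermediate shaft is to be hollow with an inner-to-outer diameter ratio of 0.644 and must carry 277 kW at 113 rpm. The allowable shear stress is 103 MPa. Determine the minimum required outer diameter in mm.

ω = 2π·113/60 = 11.83 rad/s, so T = P/ω = 277×10³ / 11.83 = 23410 N·m.
For a hollow shaft with d_i/d_o = 0.644: τ_max = 16T/(π d_o³ (1−k⁴)), so d_o = [16T/(π τ_allow (1−k⁴))]^(1/3) = [16·23410/(π·1.03×10^8·0.8280)]^(1/3) = 0.1118 m.

112 mm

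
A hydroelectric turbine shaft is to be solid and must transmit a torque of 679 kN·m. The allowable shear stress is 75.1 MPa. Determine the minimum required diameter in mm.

For a solid shaft τ_max = 16T/(πd³), so d = (16T/(π τ_allow))^(1/3) = (16·679000/(π·7.51×10^7))^(1/3) = 0.3584 m.

358 mm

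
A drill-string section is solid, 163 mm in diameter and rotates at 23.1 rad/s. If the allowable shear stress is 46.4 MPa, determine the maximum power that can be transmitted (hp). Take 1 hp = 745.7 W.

J = πd⁴/32 = π(0.163)⁴/32 = 6.930×10^-5 m⁴.
T_max = τ_allow·J/r = 4.64×10^7 × 6.930×10^-5 / 0.0815 = 39460 N·m.
ω = 23.1 rad/s, so P_max = T_max·ω = 9.114×10^5 W.

1220 hp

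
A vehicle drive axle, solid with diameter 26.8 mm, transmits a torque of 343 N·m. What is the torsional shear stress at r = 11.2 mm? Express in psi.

11000 psi

J = πd⁴/32 = π(0.0268)⁴/32 = 5.065×10^-8 m⁴.
Shear stress varies linearly with radius: τ = T·r/J = 343.0 × 0.0112 / 5.065×10^-8 = 7.585×10^7 Pa.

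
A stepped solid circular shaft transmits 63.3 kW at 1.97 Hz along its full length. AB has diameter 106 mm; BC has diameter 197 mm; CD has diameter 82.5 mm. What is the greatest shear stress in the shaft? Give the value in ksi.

6.73 ksi

ω = 2π·1.97 = 12.38 rad/s, so T = P/ω = 63.3×10³ / 12.38 = 5114 N·m.
Under the same torque, τ_max = 16T/(πd³) is largest where d is smallest — segment CD (d = 82.5 mm).
τ_max = 16·5114/(π·(0.0825)³) = 4.638×10^7 Pa.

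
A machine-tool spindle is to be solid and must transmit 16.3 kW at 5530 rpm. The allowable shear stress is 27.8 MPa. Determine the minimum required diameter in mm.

17.3 mm

ω = 2π·5530/60 = 579.1 rad/s, so T = P/ω = 16.3×10³ / 579.1 = 28.15 N·m.
For a solid shaft τ_max = 16T/(πd³), so d = (16T/(π τ_allow))^(1/3) = (16·28.15/(π·2.78×10^7))^(1/3) = 0.01728 m.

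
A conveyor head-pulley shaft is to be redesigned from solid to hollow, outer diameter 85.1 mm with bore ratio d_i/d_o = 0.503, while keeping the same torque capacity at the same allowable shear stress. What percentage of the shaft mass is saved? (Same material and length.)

Equal τ_max and T ⇒ the solid shaft needs d_s³ = d_o³(1−k⁴), so d_s = 85.1·(1−0.503⁴)^(1/3) = 83.24 mm.
Area ratio A_h/A_s = d_o²(1−k²)/d_s² = (1−k²)/(1−k⁴)^(2/3) = 0.7807.
Mass saving = 1 − 0.7807 = 21.9 %.

21.9 %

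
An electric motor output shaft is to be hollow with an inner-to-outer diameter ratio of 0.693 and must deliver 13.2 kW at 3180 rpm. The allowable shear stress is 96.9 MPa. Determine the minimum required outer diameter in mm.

ω = 2π·3180/60 = 333.0 rad/s, so T = P/ω = 13.2×10³ / 333.0 = 39.64 N·m.
For a hollow shaft with d_i/d_o = 0.693: τ_max = 16T/(π d_o³ (1−k⁴)), so d_o = [16T/(π τ_allow (1−k⁴))]^(1/3) = [16·39.64/(π·9.69×10^7·0.7694)]^(1/3) = 0.01394 m.

13.9 mm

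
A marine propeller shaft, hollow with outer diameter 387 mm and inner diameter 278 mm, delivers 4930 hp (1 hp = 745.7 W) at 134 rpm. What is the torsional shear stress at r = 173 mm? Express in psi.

4070 psi

ω = 2π·134/60 = 14.03 rad/s, so T = P/ω = 4930×745.7 / 14.03 = 262000 N·m.
J = π(d_o⁴ − d_i⁴)/32 = π(0.387⁴ − 0.278⁴)/32 = 1.616×10^-3 m⁴.
Shear stress varies linearly with radius: τ = T·r/J = 262000 × 0.173 / 1.616×10^-3 = 2.805×10^7 Pa.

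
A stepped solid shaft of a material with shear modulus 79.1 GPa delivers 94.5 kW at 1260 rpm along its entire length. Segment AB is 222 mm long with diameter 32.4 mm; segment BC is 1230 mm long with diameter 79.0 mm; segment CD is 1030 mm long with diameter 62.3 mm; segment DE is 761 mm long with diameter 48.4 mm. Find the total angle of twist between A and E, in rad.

ω = 2π·1260/60 = 131.9 rad/s, so T = P/ω = 94.5×10³ / 131.9 = 716.2 N·m.
J_AB = π(0.0324)⁴/32 = 1.08×10^-7 m⁴; J_BC = π(0.0790)⁴/32 = 3.82×10^-6 m⁴; J_CD = π(0.0623)⁴/32 = 1.48×10^-6 m⁴; J_DE = π(0.0484)⁴/32 = 5.39×10^-7 m⁴.
θ = (T/G)·Σ L_i/J_i = (716.2/79.1×10⁹)·(0.222/1.08×10^-7 + 1.23/3.82×10^-6 + 1.03/1.48×10^-6 + 0.761/5.39×10^-7) = 0.04059 rad.

0.0406 rad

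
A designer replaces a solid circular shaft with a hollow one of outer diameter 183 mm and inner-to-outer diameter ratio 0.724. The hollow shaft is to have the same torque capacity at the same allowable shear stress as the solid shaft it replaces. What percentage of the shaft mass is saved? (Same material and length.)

Equal τ_max and T ⇒ the solid shaft needs d_s³ = d_o³(1−k⁴), so d_s = 183·(1−0.724⁴)^(1/3) = 164.4 mm.
Area ratio A_h/A_s = d_o²(1−k²)/d_s² = (1−k²)/(1−k⁴)^(2/3) = 0.5895.
Mass saving = 1 − 0.5895 = 41.1 %.

41.1 %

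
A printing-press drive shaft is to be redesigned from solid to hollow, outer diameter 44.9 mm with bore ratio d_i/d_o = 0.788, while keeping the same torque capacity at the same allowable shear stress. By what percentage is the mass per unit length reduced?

47.6 %

Equal τ_max and T ⇒ the solid shaft needs d_s³ = d_o³(1−k⁴), so d_s = 44.9·(1−0.788⁴)^(1/3) = 38.17 mm.
Area ratio A_h/A_s = d_o²(1−k²)/d_s² = (1−k²)/(1−k⁴)^(2/3) = 0.5245.
Mass saving = 1 − 0.5245 = 47.6 %.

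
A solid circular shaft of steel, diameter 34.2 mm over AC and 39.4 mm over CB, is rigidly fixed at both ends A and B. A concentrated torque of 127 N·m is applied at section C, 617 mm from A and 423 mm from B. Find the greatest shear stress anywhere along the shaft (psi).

1100 psi

Compatibility: T_A·a/J_AC = T_B·b/J_CB with T_A + T_B = T₀.
J_AC = 1.34×10^-7 m⁴, J_CB = 2.37×10^-7 m⁴, so T_A = T₀·(J_AC/a)/((J_AC/a)+(J_CB/b)) = 35.58 N·m, T_B = 91.42 N·m.
τ in each portion: τ_AC = 4.53×10^6 Pa, τ_CB = 7.61×10^6 Pa; maximum is in CB.
τ_max = T_CB·r/J = 91.42·0.0197/2.37×10^-7 = 7.612×10^6 Pa.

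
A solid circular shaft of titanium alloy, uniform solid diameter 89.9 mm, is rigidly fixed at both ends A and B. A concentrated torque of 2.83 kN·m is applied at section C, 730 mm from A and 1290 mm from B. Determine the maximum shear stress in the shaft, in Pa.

With uniform GJ and both ends fixed, compatibility θ_AC = θ_CB gives T_A·a = T_B·b, together with T_A + T_B = T₀.
T_A = T₀·b/(a+b) = 2830·1290/2020 = 1807 N·m; T_B = 1023 N·m.
τ in each portion: τ_AC = 1.27×10^7 Pa, τ_CB = 7.17×10^6 Pa; maximum is in AC.
τ_max = T_AC·r/J = 1807·0.0450/6.41×10^-6 = 1.267×10^7 Pa.

1.27e7 Pa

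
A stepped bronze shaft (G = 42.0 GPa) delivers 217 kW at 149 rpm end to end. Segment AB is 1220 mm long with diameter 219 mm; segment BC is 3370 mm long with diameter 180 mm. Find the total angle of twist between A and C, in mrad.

12.6 mrad

ω = 2π·149/60 = 15.60 rad/s, so T = P/ω = 217×10³ / 15.60 = 13910 N·m.
J_AB = π(0.219)⁴/32 = 2.26×10^-4 m⁴; J_BC = π(0.180)⁴/32 = 1.03×10^-4 m⁴.
θ = (T/G)·Σ L_i/J_i = (13910/42.0×10⁹)·(1.22/2.26×10^-4 + 3.37/1.03×10^-4) = 0.01262 rad.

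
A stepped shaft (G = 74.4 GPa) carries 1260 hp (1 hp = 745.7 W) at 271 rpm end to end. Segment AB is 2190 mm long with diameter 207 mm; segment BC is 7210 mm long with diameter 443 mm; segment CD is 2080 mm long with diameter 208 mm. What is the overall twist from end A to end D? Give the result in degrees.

0.647°

ω = 2π·271/60 = 28.38 rad/s, so T = P/ω = 1260×745.7 / 28.38 = 33110 N·m.
J_AB = π(0.207)⁴/32 = 1.80×10^-4 m⁴; J_BC = π(0.443)⁴/32 = 3.78×10^-3 m⁴; J_CD = π(0.208)⁴/32 = 1.84×10^-4 m⁴.
θ = (T/G)·Σ L_i/J_i = (33110/74.4×10⁹)·(2.19/1.80×10^-4 + 7.21/3.78×10^-3 + 2.08/1.84×10^-4) = 0.01129 rad.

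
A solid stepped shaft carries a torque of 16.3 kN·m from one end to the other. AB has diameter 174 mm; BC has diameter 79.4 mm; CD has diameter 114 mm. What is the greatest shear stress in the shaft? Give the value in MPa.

166 MPa

Under the same torque, τ_max = 16T/(πd³) is largest where d is smallest — segment BC (d = 79.4 mm).
τ_max = 16·16300/(π·(0.0794)³) = 1.658×10^8 Pa.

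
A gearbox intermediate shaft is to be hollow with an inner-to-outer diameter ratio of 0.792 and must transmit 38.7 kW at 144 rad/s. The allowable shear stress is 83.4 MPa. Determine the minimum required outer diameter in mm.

ω = 144 rad/s, so T = P/ω = 38.7×10³ / 144.0 = 268.8 N·m.
For a hollow shaft with d_i/d_o = 0.792: τ_max = 16T/(π d_o³ (1−k⁴)), so d_o = [16T/(π τ_allow (1−k⁴))]^(1/3) = [16·268.8/(π·8.34×10^7·0.6065)]^(1/3) = 0.03002 m.

30.0 mm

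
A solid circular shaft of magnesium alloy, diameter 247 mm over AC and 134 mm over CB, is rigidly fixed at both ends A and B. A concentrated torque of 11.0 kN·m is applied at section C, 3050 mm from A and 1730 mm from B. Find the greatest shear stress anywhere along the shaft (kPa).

Compatibility: T_A·a/J_AC = T_B·b/J_CB with T_A + T_B = T₀.
J_AC = 3.65×10^-4 m⁴, J_CB = 3.17×10^-5 m⁴, so T_A = T₀·(J_AC/a)/((J_AC/a)+(J_CB/b)) = 9543 N·m, T_B = 1457 N·m.
τ in each portion: τ_AC = 3.23×10^6 Pa, τ_CB = 3.08×10^6 Pa; maximum is in AC.
τ_max = T_AC·r/J = 9543·0.123/3.65×10^-4 = 3.225×10^6 Pa.

3230 kPa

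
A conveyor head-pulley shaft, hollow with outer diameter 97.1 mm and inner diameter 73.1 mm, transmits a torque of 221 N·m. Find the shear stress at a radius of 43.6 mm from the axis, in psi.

J = π(d_o⁴ − d_i⁴)/32 = π(0.0971⁴ − 0.0731⁴)/32 = 5.924×10^-6 m⁴.
Shear stress varies linearly with radius: τ = T·r/J = 221.0 × 0.0436 / 5.924×10^-6 = 1.627×10^6 Pa.

236 psi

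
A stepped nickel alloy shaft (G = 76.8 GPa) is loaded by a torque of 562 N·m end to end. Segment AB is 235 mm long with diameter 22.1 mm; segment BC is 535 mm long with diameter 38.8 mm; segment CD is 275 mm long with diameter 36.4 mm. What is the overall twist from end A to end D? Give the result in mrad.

103 mrad

J_AB = π(0.0221)⁴/32 = 2.34×10^-8 m⁴; J_BC = π(0.0388)⁴/32 = 2.22×10^-7 m⁴; J_CD = π(0.0364)⁴/32 = 1.72×10^-7 m⁴.
θ = (T/G)·Σ L_i/J_i = (562.0/76.8×10⁹)·(0.235/2.34×10^-8 + 0.535/2.22×10^-7 + 0.275/1.72×10^-7) = 0.1027 rad.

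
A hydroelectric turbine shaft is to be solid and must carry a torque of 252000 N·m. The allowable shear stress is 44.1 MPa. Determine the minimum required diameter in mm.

For a solid shaft τ_max = 16T/(πd³), so d = (16T/(π τ_allow))^(1/3) = (16·252000/(π·4.41×10^7))^(1/3) = 0.3076 m.

308 mm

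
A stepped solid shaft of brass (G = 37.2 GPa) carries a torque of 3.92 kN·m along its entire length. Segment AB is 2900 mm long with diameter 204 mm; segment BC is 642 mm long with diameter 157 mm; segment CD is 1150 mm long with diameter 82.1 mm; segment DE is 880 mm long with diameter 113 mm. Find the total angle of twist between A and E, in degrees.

2.06°

J_AB = π(0.204)⁴/32 = 1.70×10^-4 m⁴; J_BC = π(0.157)⁴/32 = 5.96×10^-5 m⁴; J_CD = π(0.0821)⁴/32 = 4.46×10^-6 m⁴; J_DE = π(0.113)⁴/32 = 1.60×10^-5 m⁴.
θ = (T/G)·Σ L_i/J_i = (3920/37.2×10⁹)·(2.90/1.70×10^-4 + 0.642/5.96×10^-5 + 1.15/4.46×10^-6 + 0.880/1.60×10^-5) = 0.03589 rad.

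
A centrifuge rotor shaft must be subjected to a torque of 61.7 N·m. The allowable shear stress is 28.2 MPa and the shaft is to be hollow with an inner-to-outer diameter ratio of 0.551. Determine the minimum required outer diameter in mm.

23.1 mm

For a hollow shaft with d_i/d_o = 0.551: τ_max = 16T/(π d_o³ (1−k⁴)), so d_o = [16T/(π τ_allow (1−k⁴))]^(1/3) = [16·61.70/(π·2.82×10^7·0.9078)]^(1/3) = 0.02307 m.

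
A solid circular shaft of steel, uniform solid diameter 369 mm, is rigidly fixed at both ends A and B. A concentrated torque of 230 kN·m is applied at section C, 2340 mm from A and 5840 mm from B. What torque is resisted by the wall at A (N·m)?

164000 N·m

With uniform GJ and both ends fixed, compatibility θ_AC = θ_CB gives T_A·a = T_B·b, together with T_A + T_B = T₀.
T_A = T₀·b/(a+b) = 230000·5840/8180 = 164200 N·m; T_B = 65790 N·m.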